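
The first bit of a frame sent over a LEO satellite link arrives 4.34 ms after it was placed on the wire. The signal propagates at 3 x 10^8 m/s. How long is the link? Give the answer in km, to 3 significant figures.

d = s × t_prop = 300000000 × 0.00434 = 1300 km.

1300 km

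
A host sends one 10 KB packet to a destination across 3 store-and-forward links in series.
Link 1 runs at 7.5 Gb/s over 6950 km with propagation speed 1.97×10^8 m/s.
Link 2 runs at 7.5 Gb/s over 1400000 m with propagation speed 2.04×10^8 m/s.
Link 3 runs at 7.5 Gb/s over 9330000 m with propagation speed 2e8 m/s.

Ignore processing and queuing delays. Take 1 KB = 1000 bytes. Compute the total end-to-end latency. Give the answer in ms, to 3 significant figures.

88.8 ms

L = 80000 bits.
Transmission delay per hop = L/R = 80000/7500000000 = 0.0106667 ms; 3 hops → 0.032 ms.
Propagation delays (d/s per hop): 35.2792, 6.86275, 46.65 ms; sum = 88.7919 ms.
End-to-end = 88.8 ms.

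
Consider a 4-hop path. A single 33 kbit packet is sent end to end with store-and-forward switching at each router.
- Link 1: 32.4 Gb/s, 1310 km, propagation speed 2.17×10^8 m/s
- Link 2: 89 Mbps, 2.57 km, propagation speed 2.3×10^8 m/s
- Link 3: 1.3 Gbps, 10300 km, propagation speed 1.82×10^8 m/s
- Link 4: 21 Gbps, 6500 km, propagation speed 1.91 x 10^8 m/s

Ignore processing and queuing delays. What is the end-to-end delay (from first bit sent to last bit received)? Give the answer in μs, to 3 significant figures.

97100 μs

L = 33000 bits.
Transmission delays (L/R per hop): 1.01852, 370.787, 25.3846, 1.57143 μs; sum = 398.761 μs.
Propagation delays (d/s per hop): 6036.87, 11.1739, 56593.4, 34031.4 μs; sum = 96672.9 μs.
End-to-end = 97100 μs.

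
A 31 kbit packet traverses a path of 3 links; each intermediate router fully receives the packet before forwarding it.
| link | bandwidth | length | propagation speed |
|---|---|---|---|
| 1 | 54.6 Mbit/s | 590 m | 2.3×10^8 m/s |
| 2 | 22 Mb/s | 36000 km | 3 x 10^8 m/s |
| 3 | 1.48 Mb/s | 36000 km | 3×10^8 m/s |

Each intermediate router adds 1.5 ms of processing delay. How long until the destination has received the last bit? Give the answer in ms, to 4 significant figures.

L = 31000 bits.
Transmission delays (L/R per hop): 0.567766, 1.40909, 20.9459 ms; sum = 22.9228 ms.
Propagation delays (d/s per hop): 0.00256522, 120, 120 ms; sum = 240.003 ms.
Processing at 2 router(s): 2 × 1.5 ms = 3 ms.
End-to-end = 265.9 ms.

265.9 ms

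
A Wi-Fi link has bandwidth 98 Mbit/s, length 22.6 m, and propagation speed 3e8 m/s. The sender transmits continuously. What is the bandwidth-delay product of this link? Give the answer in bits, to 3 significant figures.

7.38 bits

Propagation delay = 22.6 / 300000000 = 7.53333e-08 s.
BDP = R × t_prop = 98000000 × 7.53333e-08 = 7.38267 bits.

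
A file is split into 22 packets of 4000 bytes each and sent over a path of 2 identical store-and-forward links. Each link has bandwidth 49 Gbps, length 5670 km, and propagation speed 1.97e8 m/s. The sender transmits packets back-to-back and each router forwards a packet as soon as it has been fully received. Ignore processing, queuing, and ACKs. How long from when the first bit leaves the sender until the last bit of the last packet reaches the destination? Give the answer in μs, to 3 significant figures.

Per-hop transmission t_tx = L/R = 32000/49000000000 = 0.653061 μs.
Per-hop propagation t_prop = 5670000/197000000 = 28781.7 μs.
Pipeline fill: first packet needs 2·t_tx to clear all hops; remaining 21 packets each add one t_tx.
Total = (2+22-1)·t_tx + 2·t_prop = 23·0.653061 + 2·28781.7 = 57600 μs.

57600 μs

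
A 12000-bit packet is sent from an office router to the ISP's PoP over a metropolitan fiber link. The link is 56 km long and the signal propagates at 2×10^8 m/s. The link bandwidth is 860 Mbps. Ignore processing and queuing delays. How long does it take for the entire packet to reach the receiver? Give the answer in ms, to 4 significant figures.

0.2940 ms

Transmission delay = L/R = 12000 / 860000000 = 0.0139535 ms.
Propagation delay = d/s = 56000 m / 200000000 m/s = 0.28 ms.
Total = 0.2940 ms.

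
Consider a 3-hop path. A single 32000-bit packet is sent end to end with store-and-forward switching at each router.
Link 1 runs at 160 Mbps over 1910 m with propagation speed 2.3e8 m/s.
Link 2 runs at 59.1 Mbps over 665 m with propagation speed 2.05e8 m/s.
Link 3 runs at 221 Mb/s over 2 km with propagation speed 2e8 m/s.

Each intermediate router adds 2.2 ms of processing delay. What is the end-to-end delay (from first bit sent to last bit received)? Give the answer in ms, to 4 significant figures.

Transmission delays (L/R per hop): 0.2, 0.541455, 0.144796 ms; sum = 0.886252 ms.
Propagation delays (d/s per hop): 0.00830435, 0.0032439, 0.01 ms; sum = 0.0215483 ms.
Processing at 2 router(s): 2 × 2.2 ms = 4.4 ms.
End-to-end = 5.308 ms.

5.308 ms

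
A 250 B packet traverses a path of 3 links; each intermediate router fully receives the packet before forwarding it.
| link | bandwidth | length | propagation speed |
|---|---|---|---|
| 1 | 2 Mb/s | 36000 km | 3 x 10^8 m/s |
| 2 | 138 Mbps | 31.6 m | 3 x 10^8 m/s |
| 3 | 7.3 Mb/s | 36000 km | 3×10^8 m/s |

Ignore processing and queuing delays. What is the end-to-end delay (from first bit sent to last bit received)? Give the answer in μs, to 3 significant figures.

L = 250 × 8 = 2000 bits.
Transmission delays (L/R per hop): 1000, 14.4928, 273.973 μs; sum = 1288.47 μs.
Propagation delays (d/s per hop): 120000, 0.105333, 120000 μs; sum = 240000 μs.
End-to-end = 241000 μs.

241000 μs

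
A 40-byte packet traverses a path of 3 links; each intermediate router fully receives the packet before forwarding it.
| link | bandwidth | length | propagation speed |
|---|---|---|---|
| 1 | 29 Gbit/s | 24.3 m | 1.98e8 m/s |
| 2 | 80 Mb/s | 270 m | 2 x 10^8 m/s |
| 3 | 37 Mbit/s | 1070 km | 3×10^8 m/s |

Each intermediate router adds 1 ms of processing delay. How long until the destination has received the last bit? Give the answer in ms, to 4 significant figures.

L = 40 × 8 = 320 bits.
Transmission delays (L/R per hop): 1.10345e-05, 0.004, 0.00864865 ms; sum = 0.0126597 ms.
Propagation delays (d/s per hop): 0.000122727, 0.00135, 3.56667 ms; sum = 3.56814 ms.
Processing at 2 router(s): 2 × 1 ms = 2 ms.
End-to-end = 5.581 ms.

5.581 ms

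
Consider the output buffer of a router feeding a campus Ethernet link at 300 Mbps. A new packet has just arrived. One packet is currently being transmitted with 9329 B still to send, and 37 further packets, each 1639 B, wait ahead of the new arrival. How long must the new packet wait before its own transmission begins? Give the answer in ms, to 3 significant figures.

Each queued packet: L/R = 13112/300000000 = 0.0437067 ms.
37 queued → 1.61715 ms.
Plus remaining 74632 bits of current packet: 0.248773 ms.
Queuing delay = 1.87 ms.

1.87 ms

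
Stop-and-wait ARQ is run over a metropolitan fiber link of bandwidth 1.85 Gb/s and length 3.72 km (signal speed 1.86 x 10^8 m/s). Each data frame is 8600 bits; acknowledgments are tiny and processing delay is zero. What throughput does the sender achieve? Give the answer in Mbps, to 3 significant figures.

193 Mbps

t_tx = L/R = 8600/1850000000 = 4.64865e-06 s.
t_prop = 3720/186000000 = 2e-05 s; RTT = 4e-05 s.
Cycle = t_tx + RTT = 4.46486e-05 s.
Throughput = L / cycle = 8600 / 4.46486e-05 = 193 Mbps.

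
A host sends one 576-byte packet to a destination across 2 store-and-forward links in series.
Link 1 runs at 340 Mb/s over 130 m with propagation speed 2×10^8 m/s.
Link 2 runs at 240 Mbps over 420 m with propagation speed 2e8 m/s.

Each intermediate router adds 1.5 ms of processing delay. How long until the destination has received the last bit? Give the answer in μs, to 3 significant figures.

L = 576 × 8 = 4608 bits.
Transmission delays (L/R per hop): 13.5529, 19.2 μs; sum = 32.7529 μs.
Propagation delays (d/s per hop): 0.65, 2.1 μs; sum = 2.75 μs.
Processing at 1 router(s): 1 × 1.5 ms = 1500 μs.
End-to-end = 1540 μs.

1540 μs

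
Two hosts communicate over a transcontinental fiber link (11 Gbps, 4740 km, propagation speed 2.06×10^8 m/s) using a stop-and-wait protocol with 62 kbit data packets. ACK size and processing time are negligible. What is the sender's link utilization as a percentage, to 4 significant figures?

0.01225 %

t_tx = L/R = 62000/11000000000 = 5.63636e-06 s.
t_prop = 4740000/206000000 = 0.0230097 s; RTT = 0.0460194 s.
Cycle = t_tx + RTT = 0.0460251 s.
Utilization = t_tx / cycle = 5.63636e-06/0.0460251 = 0.01225 %.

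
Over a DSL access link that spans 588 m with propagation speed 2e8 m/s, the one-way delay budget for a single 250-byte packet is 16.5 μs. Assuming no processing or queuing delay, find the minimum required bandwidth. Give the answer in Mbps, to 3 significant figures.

147 Mbps

L = 2000 bits.
Propagation delay = 588 / 200000000 = 2.94 μs.
Transmission budget = 16.5 − 2.94 = 13.56 μs.
R ≥ L / t_tx = 2000 bits / 1.356e-05 s = 147 Mbps.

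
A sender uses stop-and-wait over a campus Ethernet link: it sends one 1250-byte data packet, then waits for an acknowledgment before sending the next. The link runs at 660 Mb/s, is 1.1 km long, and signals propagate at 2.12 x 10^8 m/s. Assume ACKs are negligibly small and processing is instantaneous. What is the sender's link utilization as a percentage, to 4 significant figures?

59.35 %

t_tx = L/R = 10000/660000000 = 1.51515e-05 s.
t_prop = 1100/212000000 = 5.18868e-06 s; RTT = 1.03774e-05 s.
Cycle = t_tx + RTT = 2.55289e-05 s.
Utilization = t_tx / cycle = 1.51515e-05/2.55289e-05 = 59.35 %.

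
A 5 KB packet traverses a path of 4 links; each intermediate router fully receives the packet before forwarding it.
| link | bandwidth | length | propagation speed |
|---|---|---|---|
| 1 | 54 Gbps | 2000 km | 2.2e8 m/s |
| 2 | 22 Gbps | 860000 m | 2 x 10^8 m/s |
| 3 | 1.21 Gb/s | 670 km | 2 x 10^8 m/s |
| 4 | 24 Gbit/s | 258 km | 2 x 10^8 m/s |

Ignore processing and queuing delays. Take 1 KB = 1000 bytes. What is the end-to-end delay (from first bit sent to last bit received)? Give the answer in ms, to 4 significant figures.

L = 40000 bits.
Transmission delays (L/R per hop): 0.000740741, 0.00181818, 0.0330579, 0.00166667 ms; sum = 0.0372834 ms.
Propagation delays (d/s per hop): 9.09091, 4.3, 3.35, 1.29 ms; sum = 18.0309 ms.
End-to-end = 18.07 ms.

18.07 ms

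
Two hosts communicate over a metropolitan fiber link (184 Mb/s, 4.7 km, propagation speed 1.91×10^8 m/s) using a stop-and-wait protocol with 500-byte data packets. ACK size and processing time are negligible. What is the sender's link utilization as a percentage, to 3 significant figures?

t_tx = L/R = 4000/184000000 = 2.17391e-05 s.
t_prop = 4700/191000000 = 2.46073e-05 s; RTT = 4.92147e-05 s.
Cycle = t_tx + RTT = 7.09538e-05 s.
Utilization = t_tx / cycle = 2.17391e-05/7.09538e-05 = 30.6 %.

30.6 %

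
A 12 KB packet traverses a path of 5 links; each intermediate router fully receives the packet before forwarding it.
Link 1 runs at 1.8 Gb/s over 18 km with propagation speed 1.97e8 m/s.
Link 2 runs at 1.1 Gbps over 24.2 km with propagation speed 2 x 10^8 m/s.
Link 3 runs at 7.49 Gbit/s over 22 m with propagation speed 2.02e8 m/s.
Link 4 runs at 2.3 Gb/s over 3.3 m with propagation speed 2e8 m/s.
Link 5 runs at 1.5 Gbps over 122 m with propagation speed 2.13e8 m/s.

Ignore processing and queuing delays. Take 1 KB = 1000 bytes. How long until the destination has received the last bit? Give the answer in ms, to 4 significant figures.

0.4722 ms

L = 96000 bits.
Transmission delays (L/R per hop): 0.0533333, 0.0872727, 0.0128171, 0.0417391, 0.064 ms; sum = 0.259162 ms.
Propagation delays (d/s per hop): 0.0913706, 0.121, 0.000108911, 1.65e-05, 0.00057277 ms; sum = 0.213069 ms.
End-to-end = 0.4722 ms.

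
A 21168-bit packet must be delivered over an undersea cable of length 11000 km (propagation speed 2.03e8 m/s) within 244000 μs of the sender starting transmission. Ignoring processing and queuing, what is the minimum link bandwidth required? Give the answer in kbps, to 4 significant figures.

Propagation delay = 11000000 / 2.03e+08 = 54187.2 μs.
Transmission budget = 244000 − 54187.2 = 189813 μs.
R ≥ L / t_tx = 21168 bits / 0.189813 s = 111.5 kbps.

111.5 kbps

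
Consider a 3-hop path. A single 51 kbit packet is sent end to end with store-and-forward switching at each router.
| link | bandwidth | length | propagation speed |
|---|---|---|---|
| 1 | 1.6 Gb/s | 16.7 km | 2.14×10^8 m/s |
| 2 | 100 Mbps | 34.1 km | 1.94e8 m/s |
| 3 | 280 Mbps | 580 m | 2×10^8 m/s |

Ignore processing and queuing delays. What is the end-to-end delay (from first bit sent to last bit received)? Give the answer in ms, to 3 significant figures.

L = 51000 bits.
Transmission delays (L/R per hop): 0.031875, 0.51, 0.182143 ms; sum = 0.724018 ms.
Propagation delays (d/s per hop): 0.0780374, 0.175773, 0.0029 ms; sum = 0.256711 ms.
End-to-end = 0.981 ms.

0.981 ms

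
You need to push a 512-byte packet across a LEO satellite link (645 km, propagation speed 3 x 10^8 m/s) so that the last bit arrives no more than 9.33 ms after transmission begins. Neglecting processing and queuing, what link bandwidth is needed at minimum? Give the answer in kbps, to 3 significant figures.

L = 4096 bits.
Propagation delay = 645000 / 300000000 = 2.15 ms.
Transmission budget = 9.33 − 2.15 = 7.18 ms.
R ≥ L / t_tx = 4096 bits / 0.00718 s = 570 kbps.

570 kbps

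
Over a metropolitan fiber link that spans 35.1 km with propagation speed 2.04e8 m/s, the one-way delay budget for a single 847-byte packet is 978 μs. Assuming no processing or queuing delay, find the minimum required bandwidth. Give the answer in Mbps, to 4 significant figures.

8.408 Mbps

L = 6776 bits.
Propagation delay = 35100 / 204000000 = 172.059 μs.
Transmission budget = 978 − 172.059 = 805.941 μs.
R ≥ L / t_tx = 6776 bits / 0.000805941 s = 8.408 Mbps.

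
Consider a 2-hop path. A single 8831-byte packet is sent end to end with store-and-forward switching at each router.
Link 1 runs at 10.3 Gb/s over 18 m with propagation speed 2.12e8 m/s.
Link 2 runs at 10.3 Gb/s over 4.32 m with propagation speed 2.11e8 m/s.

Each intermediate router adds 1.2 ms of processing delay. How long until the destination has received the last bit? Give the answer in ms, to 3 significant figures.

1.21 ms

L = 8831 × 8 = 70648 bits.
Transmission delay per hop = L/R = 70648/10300000000 = 0.00685903 ms; 2 hops → 0.0137181 ms.
Propagation delays (d/s per hop): 8.49057e-05, 2.04739e-05 ms; sum = 0.00010538 ms.
Processing at 1 router(s): 1 × 1.2 ms = 1.2 ms.
End-to-end = 1.21 ms.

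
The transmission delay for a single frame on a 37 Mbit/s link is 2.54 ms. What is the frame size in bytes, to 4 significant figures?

L = R × t_tx = 37000000 b/s × 0.00254 s = 93980 bits.
In bytes: 93980 / 8 = 11750 bytes.

11750 bytes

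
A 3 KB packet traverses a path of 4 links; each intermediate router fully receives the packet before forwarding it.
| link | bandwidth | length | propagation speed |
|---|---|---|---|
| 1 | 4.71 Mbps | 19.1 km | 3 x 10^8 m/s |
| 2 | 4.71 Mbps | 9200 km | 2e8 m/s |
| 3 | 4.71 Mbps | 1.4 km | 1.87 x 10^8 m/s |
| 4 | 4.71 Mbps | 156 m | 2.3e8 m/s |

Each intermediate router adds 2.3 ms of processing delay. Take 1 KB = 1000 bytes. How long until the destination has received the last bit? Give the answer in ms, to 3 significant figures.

L = 24000 bits.
Transmission delay per hop = L/R = 24000/4710000 = 5.09554 ms; 4 hops → 20.3822 ms.
Propagation delays (d/s per hop): 0.0636667, 46, 0.00748663, 0.000678261 ms; sum = 46.0718 ms.
Processing at 3 router(s): 3 × 2.3 ms = 6.9 ms.
End-to-end = 73.4 ms.

73.4 ms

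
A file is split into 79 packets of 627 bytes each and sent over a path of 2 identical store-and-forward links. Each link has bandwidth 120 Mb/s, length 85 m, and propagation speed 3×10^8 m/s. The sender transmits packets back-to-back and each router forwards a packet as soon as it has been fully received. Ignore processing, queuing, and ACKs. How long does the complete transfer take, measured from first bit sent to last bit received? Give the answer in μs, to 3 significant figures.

3340 μs

Per-hop transmission t_tx = L/R = 5016/120000000 = 41.8 μs.
Per-hop propagation t_prop = 85/300000000 = 0.283333 μs.
Pipeline fill: first packet needs 2·t_tx to clear all hops; remaining 78 packets each add one t_tx.
Total = (2+79-1)·t_tx + 2·t_prop = 80·41.8 + 2·0.283333 = 3340 μs.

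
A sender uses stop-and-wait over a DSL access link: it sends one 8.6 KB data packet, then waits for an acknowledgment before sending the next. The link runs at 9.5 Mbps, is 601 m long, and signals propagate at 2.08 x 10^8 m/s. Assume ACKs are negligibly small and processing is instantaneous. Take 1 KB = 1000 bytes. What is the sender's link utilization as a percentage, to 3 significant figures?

99.9 %

t_tx = L/R = 68800/9500000 = 0.00724211 s.
t_prop = 601/208000000 = 2.88942e-06 s; RTT = 5.77885e-06 s.
Cycle = t_tx + RTT = 0.00724788 s.
Utilization = t_tx / cycle = 0.00724211/0.00724788 = 99.9 %.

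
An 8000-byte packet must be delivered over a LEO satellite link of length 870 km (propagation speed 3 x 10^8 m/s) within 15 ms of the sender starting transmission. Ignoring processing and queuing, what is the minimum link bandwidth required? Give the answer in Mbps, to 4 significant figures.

5.289 Mbps

L = 64000 bits.
Propagation delay = 870000 / 300000000 = 2.9 ms.
Transmission budget = 15 − 2.9 = 12.1 ms.
R ≥ L / t_tx = 64000 bits / 0.0121 s = 5.289 Mbps.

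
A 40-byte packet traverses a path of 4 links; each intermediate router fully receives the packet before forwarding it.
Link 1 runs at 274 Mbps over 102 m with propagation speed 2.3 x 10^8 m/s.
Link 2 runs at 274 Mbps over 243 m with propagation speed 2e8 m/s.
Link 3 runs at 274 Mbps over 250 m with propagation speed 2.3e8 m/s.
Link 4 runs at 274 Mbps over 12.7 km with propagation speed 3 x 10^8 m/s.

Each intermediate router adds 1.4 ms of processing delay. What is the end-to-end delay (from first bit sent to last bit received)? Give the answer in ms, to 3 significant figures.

4.25 ms

L = 40 × 8 = 320 bits.
Transmission delay per hop = L/R = 320/274000000 = 0.00116788 ms; 4 hops → 0.00467153 ms.
Propagation delays (d/s per hop): 0.000443478, 0.001215, 0.00108696, 0.0423333 ms; sum = 0.0450788 ms.
Processing at 3 router(s): 3 × 1.4 ms = 4.2 ms.
End-to-end = 4.25 ms.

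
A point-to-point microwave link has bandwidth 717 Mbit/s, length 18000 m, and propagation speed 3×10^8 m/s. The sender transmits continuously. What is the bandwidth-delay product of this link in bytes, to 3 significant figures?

Propagation delay = 18000 / 300000000 = 6e-05 s.
BDP = R × t_prop = 717000000 × 6e-05 = 43020 bits.
In bytes: 43020/8 = 5380 bytes.

5380 bytes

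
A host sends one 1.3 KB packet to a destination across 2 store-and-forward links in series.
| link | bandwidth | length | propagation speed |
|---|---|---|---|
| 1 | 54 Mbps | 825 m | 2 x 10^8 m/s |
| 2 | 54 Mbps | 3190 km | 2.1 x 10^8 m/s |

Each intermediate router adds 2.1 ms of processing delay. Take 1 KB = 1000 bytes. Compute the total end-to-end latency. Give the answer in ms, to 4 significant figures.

L = 10400 bits.
Transmission delay per hop = L/R = 10400/54000000 = 0.192593 ms; 2 hops → 0.385185 ms.
Propagation delays (d/s per hop): 0.004125, 15.1905 ms; sum = 15.1946 ms.
Processing at 1 router(s): 1 × 2.1 ms = 2.1 ms.
End-to-end = 17.68 ms.

17.68 ms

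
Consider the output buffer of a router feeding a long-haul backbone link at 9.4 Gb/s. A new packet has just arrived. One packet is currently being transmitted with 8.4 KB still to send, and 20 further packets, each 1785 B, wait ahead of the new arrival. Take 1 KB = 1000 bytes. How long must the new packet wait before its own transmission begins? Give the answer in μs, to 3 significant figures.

Each queued packet: L/R = 14280/9400000000 = 1.51915 μs.
20 queued → 30.383 μs.
Plus remaining 67200 bits of current packet: 7.14894 μs.
Queuing delay = 37.5 μs.

37.5 μs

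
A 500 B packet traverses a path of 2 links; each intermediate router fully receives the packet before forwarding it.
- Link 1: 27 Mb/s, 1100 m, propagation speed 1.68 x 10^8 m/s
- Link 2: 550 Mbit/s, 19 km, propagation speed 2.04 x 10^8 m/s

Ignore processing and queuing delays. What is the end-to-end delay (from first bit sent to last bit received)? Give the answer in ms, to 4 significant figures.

L = 500 × 8 = 4000 bits.
Transmission delays (L/R per hop): 0.148148, 0.00727273 ms; sum = 0.155421 ms.
Propagation delays (d/s per hop): 0.00654762, 0.0931373 ms; sum = 0.0996849 ms.
End-to-end = 0.2551 ms.

0.2551 ms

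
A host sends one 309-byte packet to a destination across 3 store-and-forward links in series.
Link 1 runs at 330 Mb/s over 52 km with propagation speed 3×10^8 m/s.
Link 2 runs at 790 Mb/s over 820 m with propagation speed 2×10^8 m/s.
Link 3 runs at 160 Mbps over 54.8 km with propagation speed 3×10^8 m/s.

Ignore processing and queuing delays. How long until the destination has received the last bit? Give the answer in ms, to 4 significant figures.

L = 309 × 8 = 2472 bits.
Transmission delays (L/R per hop): 0.00749091, 0.00312911, 0.01545 ms; sum = 0.02607 ms.
Propagation delays (d/s per hop): 0.173333, 0.0041, 0.182667 ms; sum = 0.3601 ms.
End-to-end = 0.3862 ms.

0.3862 ms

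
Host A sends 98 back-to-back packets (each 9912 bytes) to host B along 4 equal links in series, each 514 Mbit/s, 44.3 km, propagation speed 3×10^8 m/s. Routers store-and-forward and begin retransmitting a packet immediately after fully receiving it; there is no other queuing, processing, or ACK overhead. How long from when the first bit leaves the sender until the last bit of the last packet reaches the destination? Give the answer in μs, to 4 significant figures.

16170 μs

Per-hop transmission t_tx = L/R = 79296/514000000 = 154.272 μs.
Per-hop propagation t_prop = 44300/300000000 = 147.667 μs.
Pipeline fill: first packet needs 4·t_tx to clear all hops; remaining 97 packets each add one t_tx.
Total = (4+98-1)·t_tx + 4·t_prop = 101·154.272 + 4·147.667 = 16170 μs.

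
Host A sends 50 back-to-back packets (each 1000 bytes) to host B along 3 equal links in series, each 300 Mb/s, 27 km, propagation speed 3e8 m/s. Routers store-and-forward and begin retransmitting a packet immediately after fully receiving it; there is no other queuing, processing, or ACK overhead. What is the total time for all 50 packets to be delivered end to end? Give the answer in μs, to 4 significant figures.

Per-hop transmission t_tx = L/R = 8000/300000000 = 26.6667 μs.
Per-hop propagation t_prop = 27000/300000000 = 90 μs.
Pipeline fill: first packet needs 3·t_tx to clear all hops; remaining 49 packets each add one t_tx.
Total = (3+50-1)·t_tx + 3·t_prop = 52·26.6667 + 3·90 = 1657 μs.

1657 μs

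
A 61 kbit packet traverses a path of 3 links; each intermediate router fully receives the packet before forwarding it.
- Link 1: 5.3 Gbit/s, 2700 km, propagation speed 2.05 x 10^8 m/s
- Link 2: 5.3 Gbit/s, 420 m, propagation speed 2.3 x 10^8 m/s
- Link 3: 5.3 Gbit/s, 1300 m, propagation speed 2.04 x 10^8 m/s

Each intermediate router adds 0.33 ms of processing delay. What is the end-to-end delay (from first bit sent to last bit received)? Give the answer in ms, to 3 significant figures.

13.9 ms

L = 61000 bits.
Transmission delay per hop = L/R = 61000/5300000000 = 0.0115094 ms; 3 hops → 0.0345283 ms.
Propagation delays (d/s per hop): 13.1707, 0.00182609, 0.00637255 ms; sum = 13.1789 ms.
Processing at 2 router(s): 2 × 0.33 ms = 0.66 ms.
End-to-end = 13.9 ms.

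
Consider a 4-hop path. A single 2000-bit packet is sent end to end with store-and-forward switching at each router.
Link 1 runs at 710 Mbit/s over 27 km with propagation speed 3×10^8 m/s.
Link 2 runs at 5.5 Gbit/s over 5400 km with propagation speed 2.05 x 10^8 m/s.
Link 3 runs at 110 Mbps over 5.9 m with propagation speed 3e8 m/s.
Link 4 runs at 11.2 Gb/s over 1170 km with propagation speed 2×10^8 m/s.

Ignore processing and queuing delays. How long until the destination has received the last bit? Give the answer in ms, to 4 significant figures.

Transmission delays (L/R per hop): 0.0028169, 0.000363636, 0.0181818, 0.000178571 ms; sum = 0.0215409 ms.
Propagation delays (d/s per hop): 0.09, 26.3415, 1.96667e-05, 5.85 ms; sum = 32.2815 ms.
End-to-end = 32.30 ms.

32.30 ms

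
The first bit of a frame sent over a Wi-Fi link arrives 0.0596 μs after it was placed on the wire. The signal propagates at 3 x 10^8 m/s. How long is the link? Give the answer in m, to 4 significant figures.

d = s × t_prop = 300000000 × 5.96e-08 = 17.88 m.

17.88 m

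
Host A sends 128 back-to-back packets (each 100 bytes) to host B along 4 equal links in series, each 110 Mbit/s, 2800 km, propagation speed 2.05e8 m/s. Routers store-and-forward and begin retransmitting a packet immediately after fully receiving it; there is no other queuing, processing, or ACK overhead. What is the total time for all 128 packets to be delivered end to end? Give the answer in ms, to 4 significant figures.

55.59 ms

Per-hop transmission t_tx = L/R = 800/110000000 = 0.00727273 ms.
Per-hop propagation t_prop = 2800000/2.05e+08 = 13.6585 ms.
Pipeline fill: first packet needs 4·t_tx to clear all hops; remaining 127 packets each add one t_tx.
Total = (4+128-1)·t_tx + 4·t_prop = 131·0.00727273 + 4·13.6585 = 55.59 ms.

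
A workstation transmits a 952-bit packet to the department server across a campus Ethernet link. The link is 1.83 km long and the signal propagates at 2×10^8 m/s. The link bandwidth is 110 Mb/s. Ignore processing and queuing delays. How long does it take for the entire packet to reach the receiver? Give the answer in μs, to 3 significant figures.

17.8 μs

Transmission delay = L/R = 952 / 110000000 = 8.65455 μs.
Propagation delay = d/s = 1830 m / 200000000 m/s = 9.15 μs.
Total = 17.8 μs.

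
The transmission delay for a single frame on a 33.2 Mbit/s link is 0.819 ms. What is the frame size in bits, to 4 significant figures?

27190 bits

L = R × t_tx = 3.32e+07 b/s × 0.000819 s = 27190.8 bits.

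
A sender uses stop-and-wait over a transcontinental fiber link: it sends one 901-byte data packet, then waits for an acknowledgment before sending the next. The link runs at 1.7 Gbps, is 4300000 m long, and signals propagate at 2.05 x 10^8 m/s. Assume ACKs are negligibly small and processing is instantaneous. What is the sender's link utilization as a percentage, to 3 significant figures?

t_tx = L/R = 7208/1700000000 = 4.24e-06 s.
t_prop = 4300000/2.05e+08 = 0.0209756 s; RTT = 0.0419512 s.
Cycle = t_tx + RTT = 0.0419555 s.
Utilization = t_tx / cycle = 4.24e-06/0.0419555 = 0.0101 %.

0.0101 %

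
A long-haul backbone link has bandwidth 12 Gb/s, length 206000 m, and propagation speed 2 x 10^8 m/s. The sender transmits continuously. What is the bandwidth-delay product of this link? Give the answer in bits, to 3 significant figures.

12400000 bits

Propagation delay = 206000 / 200000000 = 0.00103 s.
BDP = R × t_prop = 12000000000 × 0.00103 = 12360000 bits.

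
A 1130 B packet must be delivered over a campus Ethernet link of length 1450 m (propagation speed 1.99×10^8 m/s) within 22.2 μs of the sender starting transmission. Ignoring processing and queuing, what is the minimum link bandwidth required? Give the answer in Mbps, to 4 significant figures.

L = 9040 bits.
Propagation delay = 1450 / 199000000 = 7.28643 μs.
Transmission budget = 22.2 − 7.28643 = 14.9136 μs.
R ≥ L / t_tx = 9040 bits / 1.49136e-05 s = 606.2 Mbps.

606.2 Mbps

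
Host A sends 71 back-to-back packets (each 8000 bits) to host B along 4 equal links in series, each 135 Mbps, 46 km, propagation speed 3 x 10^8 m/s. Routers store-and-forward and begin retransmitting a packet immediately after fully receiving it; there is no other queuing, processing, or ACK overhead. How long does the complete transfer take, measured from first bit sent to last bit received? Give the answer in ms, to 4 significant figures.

4.999 ms

Per-hop transmission t_tx = L/R = 8000/135000000 = 0.0592593 ms.
Per-hop propagation t_prop = 46000/300000000 = 0.153333 ms.
Pipeline fill: first packet needs 4·t_tx to clear all hops; remaining 70 packets each add one t_tx.
Total = (4+71-1)·t_tx + 4·t_prop = 74·0.0592593 + 4·0.153333 = 4.999 ms.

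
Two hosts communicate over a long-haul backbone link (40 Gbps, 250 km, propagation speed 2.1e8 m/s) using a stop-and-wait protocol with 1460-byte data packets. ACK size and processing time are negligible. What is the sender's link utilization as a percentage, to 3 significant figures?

0.0123 %

t_tx = L/R = 11680/40000000000 = 2.92e-07 s.
t_prop = 250000/210000000 = 0.00119048 s; RTT = 0.00238095 s.
Cycle = t_tx + RTT = 0.00238124 s.
Utilization = t_tx / cycle = 2.92e-07/0.00238124 = 0.0123 %.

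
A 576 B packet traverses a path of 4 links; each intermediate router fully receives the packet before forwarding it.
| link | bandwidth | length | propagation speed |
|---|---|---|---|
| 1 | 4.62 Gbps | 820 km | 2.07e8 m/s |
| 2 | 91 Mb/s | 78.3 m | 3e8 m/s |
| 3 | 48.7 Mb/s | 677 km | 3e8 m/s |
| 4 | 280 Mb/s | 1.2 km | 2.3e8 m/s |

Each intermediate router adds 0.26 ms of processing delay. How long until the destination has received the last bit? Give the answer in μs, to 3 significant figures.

7170 μs

L = 576 × 8 = 4608 bits.
Transmission delays (L/R per hop): 0.997403, 50.6374, 94.6201, 16.4571 μs; sum = 162.712 μs.
Propagation delays (d/s per hop): 3961.35, 0.261, 2256.67, 5.21739 μs; sum = 6223.5 μs.
Processing at 3 router(s): 3 × 0.26 ms = 780 μs.
End-to-end = 7170 μs.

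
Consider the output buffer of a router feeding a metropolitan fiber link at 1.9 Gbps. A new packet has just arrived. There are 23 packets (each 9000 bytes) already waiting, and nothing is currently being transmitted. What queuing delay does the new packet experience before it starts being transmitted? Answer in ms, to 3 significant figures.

0.872 ms

Each queued packet: L/R = 72000/1900000000 = 0.0378947 ms.
23 queued → 0.871579 ms.
Queuing delay = 0.872 ms.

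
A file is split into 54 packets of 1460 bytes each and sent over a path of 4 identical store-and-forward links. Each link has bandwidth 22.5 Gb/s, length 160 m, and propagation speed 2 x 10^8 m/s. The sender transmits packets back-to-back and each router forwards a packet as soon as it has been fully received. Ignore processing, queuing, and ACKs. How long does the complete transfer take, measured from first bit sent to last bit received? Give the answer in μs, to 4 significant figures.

Per-hop transmission t_tx = L/R = 11680/22500000000 = 0.519111 μs.
Per-hop propagation t_prop = 160/200000000 = 0.8 μs.
Pipeline fill: first packet needs 4·t_tx to clear all hops; remaining 53 packets each add one t_tx.
Total = (4+54-1)·t_tx + 4·t_prop = 57·0.519111 + 4·0.8 = 32.79 μs.

32.79 μs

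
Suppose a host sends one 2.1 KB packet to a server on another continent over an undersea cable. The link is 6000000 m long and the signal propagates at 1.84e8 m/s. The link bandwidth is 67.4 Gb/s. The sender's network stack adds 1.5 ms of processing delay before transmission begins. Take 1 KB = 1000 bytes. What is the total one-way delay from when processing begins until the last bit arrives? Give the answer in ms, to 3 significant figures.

34.1 ms

L = 16800 bits.
Transmission delay = L/R = 16800 / 6.74e+10 = 0.000249258 ms.
Propagation delay = d/s = 6000000 m / 184000000 m/s = 32.6087 ms.
Plus processing delay 1.5 ms = 1.5 ms.
Total = 34.1 ms.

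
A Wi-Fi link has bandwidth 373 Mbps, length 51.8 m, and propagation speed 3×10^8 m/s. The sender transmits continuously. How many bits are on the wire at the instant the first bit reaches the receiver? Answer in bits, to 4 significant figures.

64.40 bits

Propagation delay = 51.8 / 300000000 = 1.72667e-07 s.
BDP = R × t_prop = 373000000 × 1.72667e-07 = 64.4047 bits.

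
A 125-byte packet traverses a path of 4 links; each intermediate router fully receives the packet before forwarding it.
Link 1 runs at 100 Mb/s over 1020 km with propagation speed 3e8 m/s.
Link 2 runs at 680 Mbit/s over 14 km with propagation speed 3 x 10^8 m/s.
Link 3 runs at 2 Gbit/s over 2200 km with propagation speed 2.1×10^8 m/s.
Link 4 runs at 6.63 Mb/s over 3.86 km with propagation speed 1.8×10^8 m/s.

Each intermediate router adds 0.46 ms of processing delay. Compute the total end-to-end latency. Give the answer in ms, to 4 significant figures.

15.49 ms

L = 125 × 8 = 1000 bits.
Transmission delays (L/R per hop): 0.01, 0.00147059, 0.0005, 0.15083 ms; sum = 0.1628 ms.
Propagation delays (d/s per hop): 3.4, 0.0466667, 10.4762, 0.0214444 ms; sum = 13.9443 ms.
Processing at 3 router(s): 3 × 0.46 ms = 1.38 ms.
End-to-end = 15.49 ms.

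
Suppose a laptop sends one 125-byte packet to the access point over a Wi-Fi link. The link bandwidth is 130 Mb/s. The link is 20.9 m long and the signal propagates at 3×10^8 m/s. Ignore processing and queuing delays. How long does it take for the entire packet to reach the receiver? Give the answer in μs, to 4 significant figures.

L = 125 × 8 = 1000 bits.
Transmission delay = L/R = 1000 / 130000000 = 7.69231 μs.
Propagation delay = d/s = 20.9 m / 300000000 m/s = 0.0696667 μs.
Total = 7.762 μs.

7.762 μs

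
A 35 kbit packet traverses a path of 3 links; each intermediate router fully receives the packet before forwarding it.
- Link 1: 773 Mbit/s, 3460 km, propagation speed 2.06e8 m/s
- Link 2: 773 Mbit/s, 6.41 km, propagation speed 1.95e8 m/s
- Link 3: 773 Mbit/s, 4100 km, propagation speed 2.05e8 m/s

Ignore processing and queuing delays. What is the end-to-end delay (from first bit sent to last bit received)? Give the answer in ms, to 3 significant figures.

L = 35000 bits.
Transmission delay per hop = L/R = 35000/773000000 = 0.0452781 ms; 3 hops → 0.135834 ms.
Propagation delays (d/s per hop): 16.7961, 0.0328718, 20 ms; sum = 36.829 ms.
End-to-end = 37.0 ms.

37.0 ms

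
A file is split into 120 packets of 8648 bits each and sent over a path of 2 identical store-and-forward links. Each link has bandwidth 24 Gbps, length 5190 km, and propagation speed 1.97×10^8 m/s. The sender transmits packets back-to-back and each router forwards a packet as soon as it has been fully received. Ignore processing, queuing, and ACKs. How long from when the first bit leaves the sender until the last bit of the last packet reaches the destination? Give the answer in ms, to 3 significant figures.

52.7 ms

Per-hop transmission t_tx = L/R = 8648/24000000000 = 0.000360333 ms.
Per-hop propagation t_prop = 5190000/197000000 = 26.3452 ms.
Pipeline fill: first packet needs 2·t_tx to clear all hops; remaining 119 packets each add one t_tx.
Total = (2+120-1)·t_tx + 2·t_prop = 121·0.000360333 + 2·26.3452 = 52.7 ms.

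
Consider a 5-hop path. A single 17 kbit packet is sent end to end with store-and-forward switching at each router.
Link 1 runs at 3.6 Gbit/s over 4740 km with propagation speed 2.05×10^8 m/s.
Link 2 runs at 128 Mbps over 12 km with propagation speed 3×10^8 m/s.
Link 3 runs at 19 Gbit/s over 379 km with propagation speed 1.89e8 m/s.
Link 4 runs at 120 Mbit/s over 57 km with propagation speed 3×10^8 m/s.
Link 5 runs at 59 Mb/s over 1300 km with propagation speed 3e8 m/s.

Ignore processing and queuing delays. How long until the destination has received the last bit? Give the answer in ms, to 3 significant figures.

30.3 ms

L = 17000 bits.
Transmission delays (L/R per hop): 0.00472222, 0.132813, 0.000894737, 0.141667, 0.288136 ms; sum = 0.568232 ms.
Propagation delays (d/s per hop): 23.122, 0.04, 2.00529, 0.19, 4.33333 ms; sum = 29.6906 ms.
End-to-end = 30.3 ms.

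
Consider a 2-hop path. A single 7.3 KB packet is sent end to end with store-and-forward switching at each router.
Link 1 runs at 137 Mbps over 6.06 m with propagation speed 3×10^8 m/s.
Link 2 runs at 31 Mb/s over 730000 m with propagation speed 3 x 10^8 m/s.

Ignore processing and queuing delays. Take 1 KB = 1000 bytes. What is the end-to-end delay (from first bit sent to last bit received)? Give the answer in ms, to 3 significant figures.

4.74 ms

L = 58400 bits.
Transmission delays (L/R per hop): 0.426277, 1.88387 ms; sum = 2.31015 ms.
Propagation delays (d/s per hop): 2.02e-05, 2.43333 ms; sum = 2.43335 ms.
End-to-end = 4.74 ms.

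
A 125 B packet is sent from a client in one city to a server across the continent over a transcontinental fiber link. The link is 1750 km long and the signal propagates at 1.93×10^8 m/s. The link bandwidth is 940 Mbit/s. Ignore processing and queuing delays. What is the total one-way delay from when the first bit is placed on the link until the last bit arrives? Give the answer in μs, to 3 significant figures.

9070 μs

L = 125 × 8 = 1000 bits.
Transmission delay = L/R = 1000 / 940000000 = 1.06383 μs.
Propagation delay = d/s = 1750000 m / 193000000 m/s = 9067.36 μs.
Total = 9070 μs.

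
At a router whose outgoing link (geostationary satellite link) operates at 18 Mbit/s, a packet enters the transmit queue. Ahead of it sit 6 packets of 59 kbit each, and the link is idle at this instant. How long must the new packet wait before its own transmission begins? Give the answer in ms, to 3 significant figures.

19.7 ms

Each queued packet: L/R = 59000/18000000 = 3.27778 ms.
6 queued → 19.6667 ms.
Queuing delay = 19.7 ms.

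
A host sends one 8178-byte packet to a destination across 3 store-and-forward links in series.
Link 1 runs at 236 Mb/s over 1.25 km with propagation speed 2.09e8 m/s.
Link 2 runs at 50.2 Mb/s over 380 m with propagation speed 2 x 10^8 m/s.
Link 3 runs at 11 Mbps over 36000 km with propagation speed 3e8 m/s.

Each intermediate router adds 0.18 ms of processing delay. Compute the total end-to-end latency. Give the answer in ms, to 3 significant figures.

L = 8178 × 8 = 65424 bits.
Transmission delays (L/R per hop): 0.27722, 1.30327, 5.94764 ms; sum = 7.52812 ms.
Propagation delays (d/s per hop): 0.00598086, 0.0019, 120 ms; sum = 120.008 ms.
Processing at 2 router(s): 2 × 0.18 ms = 0.36 ms.
End-to-end = 128 ms.

128 ms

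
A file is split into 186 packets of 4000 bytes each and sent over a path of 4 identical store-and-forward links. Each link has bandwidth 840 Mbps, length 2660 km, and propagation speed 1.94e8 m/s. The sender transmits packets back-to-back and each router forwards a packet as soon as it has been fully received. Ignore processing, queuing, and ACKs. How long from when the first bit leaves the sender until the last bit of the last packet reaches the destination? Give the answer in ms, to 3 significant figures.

Per-hop transmission t_tx = L/R = 32000/840000000 = 0.0380952 ms.
Per-hop propagation t_prop = 2660000/194000000 = 13.7113 ms.
Pipeline fill: first packet needs 4·t_tx to clear all hops; remaining 185 packets each add one t_tx.
Total = (4+186-1)·t_tx + 4·t_prop = 189·0.0380952 + 4·13.7113 = 62.0 ms.

62.0 ms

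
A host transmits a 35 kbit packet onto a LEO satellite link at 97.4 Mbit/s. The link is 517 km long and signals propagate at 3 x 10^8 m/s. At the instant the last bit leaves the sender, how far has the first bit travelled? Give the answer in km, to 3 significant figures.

t_tx = L/R = 35000/97400000 = 0.000359343 s.
Distance = s × t_tx = 300000000 × 0.000359343 = 108 km.

108 km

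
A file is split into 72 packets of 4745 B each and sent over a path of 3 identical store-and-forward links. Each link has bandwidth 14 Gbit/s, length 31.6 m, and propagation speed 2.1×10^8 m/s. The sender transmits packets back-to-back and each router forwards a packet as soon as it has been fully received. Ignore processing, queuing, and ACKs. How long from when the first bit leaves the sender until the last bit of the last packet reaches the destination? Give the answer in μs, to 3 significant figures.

Per-hop transmission t_tx = L/R = 37960/14000000000 = 2.71143 μs.
Per-hop propagation t_prop = 31.6/210000000 = 0.150476 μs.
Pipeline fill: first packet needs 3·t_tx to clear all hops; remaining 71 packets each add one t_tx.
Total = (3+72-1)·t_tx + 3·t_prop = 74·2.71143 + 3·0.150476 = 201 μs.

201 μs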